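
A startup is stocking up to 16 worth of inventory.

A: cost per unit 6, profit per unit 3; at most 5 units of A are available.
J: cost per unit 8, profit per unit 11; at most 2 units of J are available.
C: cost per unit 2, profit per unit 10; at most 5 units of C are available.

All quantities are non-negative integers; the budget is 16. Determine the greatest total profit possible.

This is a bounded integer knapsack.
1×A and 5×C: cost 16 ≤ 16, profit 1·3 + 5·10 = 53.
1×J and 4×C: cost 16 ≤ 16, profit 1·11 + 4·10 = 51.
Best is 53.

53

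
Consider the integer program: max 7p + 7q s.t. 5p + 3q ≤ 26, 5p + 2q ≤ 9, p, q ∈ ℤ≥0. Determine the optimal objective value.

28

(p,q)=(0,4): 5·0+3·4=12≤26, 5·0+2·4=8≤9, objective 28.
(p,q)=(0,3): 5·0+3·3=9≤26, 5·0+2·3=6≤9, objective 21.
No feasible integer point exceeds 28.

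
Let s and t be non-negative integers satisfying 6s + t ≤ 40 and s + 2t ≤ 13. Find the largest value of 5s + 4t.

(s,t)=(6,3): 6·6+1·3=39≤40, 1·6+2·3=12≤13, objective 42.
(s,t)=(5,4): 6·5+1·4=34≤40, 1·5+2·4=13≤13, objective 41.
(s,t)=(6,2): 6·6+1·2=38≤40, 1·6+2·2=10≤13, objective 38.
(s,t)=(5,3): 6·5+1·3=33≤40, 1·5+2·3=11≤13, objective 37.
Maximum is 42 at (s,t)=(6,3).

42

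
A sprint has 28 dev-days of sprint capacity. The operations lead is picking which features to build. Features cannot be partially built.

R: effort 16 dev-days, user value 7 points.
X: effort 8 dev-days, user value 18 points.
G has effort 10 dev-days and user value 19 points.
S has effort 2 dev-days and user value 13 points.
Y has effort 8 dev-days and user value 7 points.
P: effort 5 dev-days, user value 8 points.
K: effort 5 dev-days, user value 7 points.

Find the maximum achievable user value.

58

This is a 0-1 knapsack instance.
X + G + S + K: effort 8 + 10 + 2 + 5 = 25 ≤ 28, user value 18 + 19 + 13 + 7 = 57.
X + G + S + Y: effort 8 + 10 + 2 + 8 = 28 ≤ 28, user value 18 + 19 + 13 + 7 = 57.
X + G + S + P: effort 8 + 10 + 2 + 5 = 25 ≤ 28, user value 18 + 19 + 13 + 8 = 58.
Best is X, G, S, and P with total user value 58.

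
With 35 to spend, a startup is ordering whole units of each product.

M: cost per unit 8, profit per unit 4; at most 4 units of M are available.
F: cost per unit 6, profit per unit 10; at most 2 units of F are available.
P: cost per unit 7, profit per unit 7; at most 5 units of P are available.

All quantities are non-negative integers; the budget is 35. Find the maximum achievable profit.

1×F and 4×P: cost 34 ≤ 35, profit 1·10 + 4·7 = 38.
2×F and 3×P: cost 33 ≤ 35, profit 2·10 + 3·7 = 41.
Best is 41.

41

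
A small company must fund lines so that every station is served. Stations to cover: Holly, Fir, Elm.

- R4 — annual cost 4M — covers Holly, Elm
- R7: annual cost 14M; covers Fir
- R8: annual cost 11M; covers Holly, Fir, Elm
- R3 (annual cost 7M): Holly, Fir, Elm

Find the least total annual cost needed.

7

The greedy cost-per-new-station heuristic would pick R4 and R3 for 11, but a cheaper cover exists.
R3 alone covers Holly, Fir, Elm — every station.
Total annual cost: 7.
No cover costs less than 7.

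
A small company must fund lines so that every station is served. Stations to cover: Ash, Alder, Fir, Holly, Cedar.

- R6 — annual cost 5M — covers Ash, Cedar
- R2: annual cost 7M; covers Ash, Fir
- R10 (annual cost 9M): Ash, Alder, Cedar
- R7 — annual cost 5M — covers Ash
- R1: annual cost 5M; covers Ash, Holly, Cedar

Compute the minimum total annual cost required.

21

Choose R2, R10, and R1: together they cover Ash, Alder, Fir, Holly, Cedar — every station.
Total annual cost: 7 + 9 + 5 = 21.
No cover costs less than 21.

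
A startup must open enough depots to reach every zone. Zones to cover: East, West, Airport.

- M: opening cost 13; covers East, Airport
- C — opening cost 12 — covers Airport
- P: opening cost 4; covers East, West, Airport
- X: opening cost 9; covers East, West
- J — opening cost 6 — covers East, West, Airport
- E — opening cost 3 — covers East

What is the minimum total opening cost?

This is a weighted set-cover instance.
P alone covers East, West, Airport — every zone.
Total opening cost: 4.
No cover costs less than 4.

4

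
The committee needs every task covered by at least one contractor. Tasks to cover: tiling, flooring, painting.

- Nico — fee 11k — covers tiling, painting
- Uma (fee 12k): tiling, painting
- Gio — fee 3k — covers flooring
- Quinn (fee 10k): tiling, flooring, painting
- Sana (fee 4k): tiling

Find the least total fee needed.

The greedy cost-per-new-task heuristic would pick Gio, Sana, and Quinn for 17, but a cheaper cover exists.
Quinn alone covers tiling, flooring, painting — every task.
Total fee: 10.
No cover costs less than 10.

10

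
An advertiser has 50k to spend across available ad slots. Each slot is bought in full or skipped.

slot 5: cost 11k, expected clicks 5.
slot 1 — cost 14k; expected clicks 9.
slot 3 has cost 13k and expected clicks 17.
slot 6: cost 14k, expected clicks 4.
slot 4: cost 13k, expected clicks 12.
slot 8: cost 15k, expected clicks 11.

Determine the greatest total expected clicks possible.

40

This is an integer program with binary decision variables.
Allowing fractional choices, the relaxed optimum would be about 45.8, but ad slots are indivisible.
slot 1 + slot 3 + slot 4: cost 14 + 13 + 13 = 40 ≤ 50, expected clicks 9 + 17 + 12 = 38.
slot 1 + slot 3 + slot 8: cost 14 + 13 + 15 = 42 ≤ 50, expected clicks 9 + 17 + 11 = 37.
slot 3 + slot 4 + slot 8: cost 13 + 13 + 15 = 41 ≤ 50, expected clicks 17 + 12 + 11 = 40.
Best is slot 3, slot 4, and slot 8 with total expected clicks 40.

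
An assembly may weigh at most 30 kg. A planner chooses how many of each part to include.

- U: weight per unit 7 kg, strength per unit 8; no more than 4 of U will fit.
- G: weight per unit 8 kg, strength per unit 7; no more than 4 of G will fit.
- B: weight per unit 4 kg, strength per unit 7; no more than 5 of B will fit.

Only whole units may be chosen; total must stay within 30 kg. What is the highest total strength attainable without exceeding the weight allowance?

44

This is a bounded integer knapsack.
B has the best ratio (7/4); taking only B gives at most 5×7 = 35 (stopped by the supply cap of 5).
Mixing does better — 2×U and 4×B: weight 30 ≤ 30, strength 2·8 + 4·7 = 44.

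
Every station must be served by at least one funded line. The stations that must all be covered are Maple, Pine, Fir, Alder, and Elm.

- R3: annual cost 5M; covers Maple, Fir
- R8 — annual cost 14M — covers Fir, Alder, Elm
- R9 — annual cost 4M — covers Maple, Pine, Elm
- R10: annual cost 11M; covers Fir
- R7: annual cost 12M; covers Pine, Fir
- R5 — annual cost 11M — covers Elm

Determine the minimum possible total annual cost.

The greedy cost-per-new-station heuristic would pick R9, R3, and R8 for 23, but a cheaper cover exists.
Choose R8 and R9: together they cover Maple, Pine, Fir, Alder, Elm — every station.
Total annual cost: 14 + 4 = 18.
No cover costs less than 18.

18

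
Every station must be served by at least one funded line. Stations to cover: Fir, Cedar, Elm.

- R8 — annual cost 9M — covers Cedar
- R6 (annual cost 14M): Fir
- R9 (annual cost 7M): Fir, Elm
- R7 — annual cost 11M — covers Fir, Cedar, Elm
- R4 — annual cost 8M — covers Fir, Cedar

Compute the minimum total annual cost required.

11

This is an integer covering problem.
The greedy cost-per-new-station heuristic would pick R9 and R4 for 15, but a cheaper cover exists.
R7 alone covers Fir, Cedar, Elm — every station.
Total annual cost: 11.
No cover costs less than 11.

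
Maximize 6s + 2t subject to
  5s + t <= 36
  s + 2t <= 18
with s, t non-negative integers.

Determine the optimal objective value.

48

(s,t)=(6,6): 5·6+1·6=36≤36, 1·6+2·6=18≤18, objective 48.
(s,t)=(6,5): 5·6+1·5=35≤36, 1·6+2·5=16≤18, objective 46.
(s,t)=(5,6): 5·5+1·6=31≤36, 1·5+2·6=17≤18, objective 42.
No feasible integer point exceeds 48.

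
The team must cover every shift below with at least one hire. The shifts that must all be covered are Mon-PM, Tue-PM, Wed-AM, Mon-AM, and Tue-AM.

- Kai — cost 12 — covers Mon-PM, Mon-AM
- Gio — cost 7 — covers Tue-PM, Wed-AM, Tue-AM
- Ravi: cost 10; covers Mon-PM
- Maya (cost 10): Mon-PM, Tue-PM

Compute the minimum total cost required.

This is a weighted set-cover instance.
Choose Kai and Gio: together they cover Mon-PM, Tue-PM, Wed-AM, Mon-AM, Tue-AM — every shift.
Total cost: 12 + 7 = 19.

19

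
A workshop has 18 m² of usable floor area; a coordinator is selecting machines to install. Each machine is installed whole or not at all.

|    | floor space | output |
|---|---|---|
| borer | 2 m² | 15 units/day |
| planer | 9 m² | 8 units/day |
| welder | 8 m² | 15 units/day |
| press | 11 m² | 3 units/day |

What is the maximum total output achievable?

30

Allowing fractional choices, the relaxed optimum would be about 37.1, but machines are indivisible.
borer + planer: floor space 2 + 9 = 11 ≤ 18, output 15 + 8 = 23.
planer + welder: floor space 9 + 8 = 17 ≤ 18, output 8 + 15 = 23.
borer + welder: floor space 2 + 8 = 10 ≤ 18, output 15 + 15 = 30.
Best is borer and welder with total output 30.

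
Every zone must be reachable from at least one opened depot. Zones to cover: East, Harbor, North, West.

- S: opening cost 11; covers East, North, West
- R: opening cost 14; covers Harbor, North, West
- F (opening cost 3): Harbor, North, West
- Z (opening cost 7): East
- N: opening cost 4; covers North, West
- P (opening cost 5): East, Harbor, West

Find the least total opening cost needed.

8

Choose F and P: together they cover East, Harbor, North, West — every zone.
Total opening cost: 3 + 5 = 8.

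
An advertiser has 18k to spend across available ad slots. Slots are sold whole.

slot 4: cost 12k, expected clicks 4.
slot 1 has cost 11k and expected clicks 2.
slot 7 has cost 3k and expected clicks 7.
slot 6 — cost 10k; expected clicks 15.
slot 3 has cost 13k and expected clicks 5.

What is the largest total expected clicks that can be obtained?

Allowing fractional choices, the relaxed optimum would be about 23.9, but ad slots are indivisible.
slot 6: cost 10 ≤ 18, expected clicks 15.
slot 7 + slot 6: cost 3 + 10 = 13 ≤ 18, expected clicks 7 + 15 = 22.
Best is slot 7 and slot 6 with total expected clicks 22.

22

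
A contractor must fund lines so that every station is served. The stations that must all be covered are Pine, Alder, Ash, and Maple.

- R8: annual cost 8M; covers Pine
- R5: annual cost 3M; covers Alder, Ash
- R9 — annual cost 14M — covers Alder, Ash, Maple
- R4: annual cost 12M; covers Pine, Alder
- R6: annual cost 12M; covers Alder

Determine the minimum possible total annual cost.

22

Choose R8 and R9: together they cover Pine, Alder, Ash, Maple — every station.
Total annual cost: 8 + 14 = 22.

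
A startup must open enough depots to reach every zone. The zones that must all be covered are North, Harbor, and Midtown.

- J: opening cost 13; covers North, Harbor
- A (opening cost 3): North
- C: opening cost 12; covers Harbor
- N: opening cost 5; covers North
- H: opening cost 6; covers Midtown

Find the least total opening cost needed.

The greedy cost-per-new-zone heuristic would pick A, H, and C for 21, but a cheaper cover exists.
Choose J and H: together they cover North, Harbor, Midtown — every zone.
Total opening cost: 13 + 6 = 19.
No cover costs less than 19.

19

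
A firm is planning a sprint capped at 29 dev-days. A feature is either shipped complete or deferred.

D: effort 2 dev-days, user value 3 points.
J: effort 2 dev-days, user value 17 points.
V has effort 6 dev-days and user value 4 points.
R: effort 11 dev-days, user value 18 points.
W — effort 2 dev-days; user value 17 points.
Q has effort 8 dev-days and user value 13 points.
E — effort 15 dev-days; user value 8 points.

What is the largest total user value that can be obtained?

69

Take J, V, R, W, and Q: effort 2 + 6 + 11 + 2 + 8 = 29 ≤ 29, user value 17 + 4 + 18 + 17 + 13 = 69.
No other feasible combination does better.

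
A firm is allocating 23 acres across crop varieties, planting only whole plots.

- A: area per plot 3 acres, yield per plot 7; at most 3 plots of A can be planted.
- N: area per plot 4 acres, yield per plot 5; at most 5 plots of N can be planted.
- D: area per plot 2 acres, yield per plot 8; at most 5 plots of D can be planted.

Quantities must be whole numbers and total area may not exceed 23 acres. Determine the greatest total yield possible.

66

3×A, 1×N, and 5×D: area 23 ≤ 23, yield 3·7 + 1·5 + 5·8 = 66.
3×A and 5×D: area 19 ≤ 23, yield 3·7 + 5·8 = 61.
Best is 66.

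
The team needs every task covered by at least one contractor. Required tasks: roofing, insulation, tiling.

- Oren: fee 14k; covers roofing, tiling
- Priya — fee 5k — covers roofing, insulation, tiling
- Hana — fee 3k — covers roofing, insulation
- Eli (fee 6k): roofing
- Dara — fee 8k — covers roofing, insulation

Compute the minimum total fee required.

Priya alone covers roofing, insulation, tiling — every task.
Total fee: 5.

5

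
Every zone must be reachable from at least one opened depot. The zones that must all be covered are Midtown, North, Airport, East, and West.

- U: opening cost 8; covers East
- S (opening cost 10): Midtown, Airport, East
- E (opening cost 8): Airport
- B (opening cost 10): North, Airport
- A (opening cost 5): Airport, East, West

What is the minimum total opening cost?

25

This is a weighted set-cover instance.
Choose S, B, and A: together they cover Midtown, North, Airport, East, West — every zone.
Total opening cost: 10 + 10 + 5 = 25.
No cover costs less than 25.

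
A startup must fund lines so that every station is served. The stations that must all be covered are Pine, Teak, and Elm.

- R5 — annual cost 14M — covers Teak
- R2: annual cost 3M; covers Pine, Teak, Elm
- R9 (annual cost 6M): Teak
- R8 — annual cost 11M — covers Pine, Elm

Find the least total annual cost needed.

This is an integer covering problem.
R2 alone covers Pine, Teak, Elm — every station.
Total annual cost: 3.

3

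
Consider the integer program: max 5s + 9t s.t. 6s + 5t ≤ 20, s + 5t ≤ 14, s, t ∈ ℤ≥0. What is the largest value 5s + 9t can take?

(s,t)=(1,2): 6·1+5·2=16≤20, 1·1+5·2=11≤14, objective 23.
(s,t)=(2,1): 6·2+5·1=17≤20, 1·2+5·1=7≤14, objective 19.
(s,t)=(0,2): 6·0+5·2=10≤20, 1·0+5·2=10≤14, objective 18.
The best lattice point is (1,2), giving 23.

23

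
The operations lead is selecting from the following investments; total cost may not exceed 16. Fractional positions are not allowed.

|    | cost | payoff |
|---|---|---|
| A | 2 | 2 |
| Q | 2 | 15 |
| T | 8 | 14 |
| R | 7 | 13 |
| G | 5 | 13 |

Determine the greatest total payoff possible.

Q + T + G: cost 2 + 8 + 5 = 15 ≤ 16, payoff 15 + 14 + 13 = 42.
Q + R + G: cost 2 + 7 + 5 = 14 ≤ 16, payoff 15 + 13 + 13 = 41.
A + Q + R + G: cost 2 + 2 + 7 + 5 = 16 ≤ 16, payoff 2 + 15 + 13 + 13 = 43.
Best is A, Q, R, and G with total payoff 43.

43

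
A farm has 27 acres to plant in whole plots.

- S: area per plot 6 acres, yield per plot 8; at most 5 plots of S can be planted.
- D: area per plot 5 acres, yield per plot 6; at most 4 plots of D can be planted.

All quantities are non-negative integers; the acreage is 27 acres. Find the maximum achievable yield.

S has the best ratio (8/6); taking only S gives at most 4×8 = 32 (stopped by the area limit).
Mixing does better — 2×S and 3×D: area 27 ≤ 27, yield 2·8 + 3·6 = 34.

34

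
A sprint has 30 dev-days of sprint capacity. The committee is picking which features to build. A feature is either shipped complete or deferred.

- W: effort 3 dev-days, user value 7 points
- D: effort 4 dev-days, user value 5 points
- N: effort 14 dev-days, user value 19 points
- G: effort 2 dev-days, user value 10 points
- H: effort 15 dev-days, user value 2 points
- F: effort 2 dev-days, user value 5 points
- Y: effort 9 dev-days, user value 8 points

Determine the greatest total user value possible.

Allowing fractional choices, the relaxed optimum would be about 50.4, but features are indivisible.
W + N + G + F + Y: effort 3 + 14 + 2 + 2 + 9 = 30 ≤ 30, user value 7 + 19 + 10 + 5 + 8 = 49.
W + D + N + G + F: effort 3 + 4 + 14 + 2 + 2 = 25 ≤ 30, user value 7 + 5 + 19 + 10 + 5 = 46.
Best is W, N, G, F, and Y with total user value 49.

49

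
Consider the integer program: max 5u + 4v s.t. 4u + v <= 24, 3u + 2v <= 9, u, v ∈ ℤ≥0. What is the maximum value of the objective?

17

Relaxing integrality, the LP optimum is 18.00 at (u,v) = (0, 4.5), which is not an integer point.
(u,v)=(1,3): 4·1+1·3=7≤24, 3·1+2·3=9≤9, objective 17.
(u,v)=(0,4): 4·0+1·4=4≤24, 3·0+2·4=8≤9, objective 16.
(u,v)=(1,2): 4·1+1·2=6≤24, 3·1+2·2=7≤9, objective 13.
Maximum is 17 at (u,v)=(1,3).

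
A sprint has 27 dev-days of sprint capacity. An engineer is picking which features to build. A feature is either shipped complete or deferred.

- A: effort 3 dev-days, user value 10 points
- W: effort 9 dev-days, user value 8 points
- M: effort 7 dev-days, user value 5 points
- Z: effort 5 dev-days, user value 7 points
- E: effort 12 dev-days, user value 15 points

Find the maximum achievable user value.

Allowing fractional choices, the relaxed optimum would be about 38.2, but features are indivisible.
A + W + E: effort 3 + 9 + 12 = 24 ≤ 27, user value 10 + 8 + 15 = 33.
A + M + Z + E: effort 3 + 7 + 5 + 12 = 27 ≤ 27, user value 10 + 5 + 7 + 15 = 37.
Best is A, M, Z, and E with total user value 37.

37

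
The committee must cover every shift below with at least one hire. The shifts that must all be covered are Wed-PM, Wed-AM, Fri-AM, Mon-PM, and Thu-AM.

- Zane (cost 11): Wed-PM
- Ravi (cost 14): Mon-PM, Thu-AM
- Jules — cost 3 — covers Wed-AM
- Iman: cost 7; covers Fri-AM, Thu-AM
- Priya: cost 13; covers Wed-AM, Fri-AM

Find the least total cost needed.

This is a weighted set-cover instance.
Choose Zane, Ravi, Jules, and Iman: together they cover Wed-PM, Wed-AM, Fri-AM, Mon-PM, Thu-AM — every shift.
Total cost: 11 + 14 + 3 + 7 = 35.

35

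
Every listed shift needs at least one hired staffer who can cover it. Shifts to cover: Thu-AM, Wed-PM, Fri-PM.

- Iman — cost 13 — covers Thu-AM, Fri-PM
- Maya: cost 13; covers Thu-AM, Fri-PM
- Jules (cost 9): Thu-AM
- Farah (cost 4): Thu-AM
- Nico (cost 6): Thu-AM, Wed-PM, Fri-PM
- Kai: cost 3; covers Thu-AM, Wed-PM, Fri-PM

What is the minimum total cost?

Kai alone covers Thu-AM, Wed-PM, Fri-PM — every shift.
Total cost: 3.
No cover costs less than 3.

3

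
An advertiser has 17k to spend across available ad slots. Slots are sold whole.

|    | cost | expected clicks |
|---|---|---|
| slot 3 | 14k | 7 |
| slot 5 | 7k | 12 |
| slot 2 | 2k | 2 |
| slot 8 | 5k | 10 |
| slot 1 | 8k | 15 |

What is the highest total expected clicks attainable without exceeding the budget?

29

Treat it as a binary knapsack problem.
Allowing fractional choices, the relaxed optimum would be about 31.9, but ad slots are indivisible.
slot 5 + slot 2 + slot 1: cost 7 + 2 + 8 = 17 ≤ 17, expected clicks 12 + 2 + 15 = 29.
slot 2 + slot 8 + slot 1: cost 2 + 5 + 8 = 15 ≤ 17, expected clicks 2 + 10 + 15 = 27.
slot 5 + slot 1: cost 7 + 8 = 15 ≤ 17, expected clicks 12 + 15 = 27.
Best is slot 5, slot 2, and slot 1 with total expected clicks 29.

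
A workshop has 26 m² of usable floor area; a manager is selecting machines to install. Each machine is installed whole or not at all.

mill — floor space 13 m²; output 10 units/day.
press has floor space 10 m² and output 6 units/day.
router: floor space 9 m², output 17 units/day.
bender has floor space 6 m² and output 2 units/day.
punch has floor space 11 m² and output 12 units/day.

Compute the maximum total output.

Take router, bender, and punch: floor space 9 + 6 + 11 = 26 ≤ 26, output 17 + 2 + 12 = 31.
No other feasible combination does better.

31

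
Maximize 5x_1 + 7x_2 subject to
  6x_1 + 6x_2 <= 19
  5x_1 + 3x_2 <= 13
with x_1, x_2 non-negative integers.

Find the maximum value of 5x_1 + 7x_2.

The continuous relaxation peaks at (0, 3.17) with value 22.17; rounding to a feasible lattice point costs some objective.
(x_1,x_2)=(0,3): 6·0+6·3=18≤19, 5·0+3·3=9≤13, objective 21.
(x_1,x_2)=(1,2): 6·1+6·2=18≤19, 5·1+3·2=11≤13, objective 19.
(x_1,x_2)=(0,2): 6·0+6·2=12≤19, 5·0+3·2=6≤13, objective 14.
The best lattice point is (0,3), giving 21.

21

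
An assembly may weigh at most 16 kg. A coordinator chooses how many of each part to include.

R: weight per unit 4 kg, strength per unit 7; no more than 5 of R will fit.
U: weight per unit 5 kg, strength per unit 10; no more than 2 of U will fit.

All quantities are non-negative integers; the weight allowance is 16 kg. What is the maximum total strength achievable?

28

This is a bounded integer knapsack.
U has the best ratio (10/5); taking only U gives at most 2×10 = 20 (stopped by the supply cap of 2).
Mixing does better — 4×R: weight 16 ≤ 16, strength 4·7 = 28.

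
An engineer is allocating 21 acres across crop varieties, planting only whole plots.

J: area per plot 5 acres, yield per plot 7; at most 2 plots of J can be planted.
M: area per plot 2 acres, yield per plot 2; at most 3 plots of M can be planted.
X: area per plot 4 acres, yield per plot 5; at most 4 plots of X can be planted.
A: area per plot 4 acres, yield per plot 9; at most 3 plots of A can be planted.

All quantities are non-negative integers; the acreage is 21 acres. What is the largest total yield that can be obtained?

1×J, 2×M, and 3×A: area 21 ≤ 21, yield 1·7 + 2·2 + 3·9 = 38.
1×J, 1×X, and 3×A: area 21 ≤ 21, yield 1·7 + 1·5 + 3·9 = 39.
Best is 39.

39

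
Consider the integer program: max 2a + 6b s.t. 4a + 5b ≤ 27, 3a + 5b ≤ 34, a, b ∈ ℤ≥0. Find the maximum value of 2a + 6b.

(a,b)=(0,5): 4·0+5·5=25≤27, 3·0+5·5=25≤34, objective 30.
(a,b)=(1,4): 4·1+5·4=24≤27, 3·1+5·4=23≤34, objective 26.
(a,b)=(0,4): 4·0+5·4=20≤27, 3·0+5·4=20≤34, objective 24.
The best lattice point is (0,5), giving 30.

30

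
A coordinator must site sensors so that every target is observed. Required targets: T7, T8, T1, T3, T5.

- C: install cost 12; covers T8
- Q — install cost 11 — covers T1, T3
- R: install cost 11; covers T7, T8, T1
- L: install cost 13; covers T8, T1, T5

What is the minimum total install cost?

35

Choose Q, R, and L: together they cover T7, T8, T1, T3, T5 — every target.
Total install cost: 11 + 11 + 13 = 35.
No cover costs less than 35.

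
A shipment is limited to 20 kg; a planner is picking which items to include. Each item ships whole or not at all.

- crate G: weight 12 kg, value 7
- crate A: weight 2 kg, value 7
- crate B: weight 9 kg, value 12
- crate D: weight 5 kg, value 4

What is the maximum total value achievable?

23

Take crate A, crate B, and crate D: weight 2 + 9 + 5 = 16 ≤ 20, value 7 + 12 + 4 = 23.
No other feasible combination does better.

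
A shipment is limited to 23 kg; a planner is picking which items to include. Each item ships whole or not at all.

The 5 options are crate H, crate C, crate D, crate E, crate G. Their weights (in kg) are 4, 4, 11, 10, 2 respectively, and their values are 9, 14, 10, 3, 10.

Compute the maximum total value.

43

Allowing fractional choices, the relaxed optimum would be about 43.6, but items are indivisible.
crate H + crate C + crate E + crate G: weight 4 + 4 + 10 + 2 = 20 ≤ 23, value 9 + 14 + 3 + 10 = 36.
crate H + crate C + crate D + crate G: weight 4 + 4 + 11 + 2 = 21 ≤ 23, value 9 + 14 + 10 + 10 = 43.
Best is crate H, crate C, crate D, and crate G with total value 43.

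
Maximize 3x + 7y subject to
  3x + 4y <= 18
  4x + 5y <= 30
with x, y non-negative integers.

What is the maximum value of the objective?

Relaxing integrality, the LP optimum is 31.50 at (x,y) = (0, 4.5), which is not an integer point.
(x,y)=(0,4): 3·0+4·4=16≤18, 4·0+5·4=20≤30, objective 28.
(x,y)=(1,3): 3·1+4·3=15≤18, 4·1+5·3=19≤30, objective 24.
(x,y)=(0,3): 3·0+4·3=12≤18, 4·0+5·3=15≤30, objective 21.
Maximum is 28 at (x,y)=(0,4).

28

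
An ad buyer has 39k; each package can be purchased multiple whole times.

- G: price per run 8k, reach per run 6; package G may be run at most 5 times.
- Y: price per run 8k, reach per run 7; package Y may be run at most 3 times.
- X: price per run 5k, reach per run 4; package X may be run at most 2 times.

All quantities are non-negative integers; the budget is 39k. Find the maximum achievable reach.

2×G, 2×Y, and 1×X: price 37 ≤ 39, reach 2·6 + 2·7 + 1·4 = 30.
1×G, 3×Y, and 1×X: price 37 ≤ 39, reach 1·6 + 3·7 + 1·4 = 31.
Best is 31.

31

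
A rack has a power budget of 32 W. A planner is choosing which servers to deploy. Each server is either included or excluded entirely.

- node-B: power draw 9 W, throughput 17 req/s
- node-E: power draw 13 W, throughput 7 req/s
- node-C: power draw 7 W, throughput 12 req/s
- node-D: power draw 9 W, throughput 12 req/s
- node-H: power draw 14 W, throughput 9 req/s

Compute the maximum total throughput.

Treat it as a binary knapsack problem.
Take node-B, node-C, and node-D: power draw 9 + 7 + 9 = 25 ≤ 32, throughput 17 + 12 + 12 = 41.
No other feasible combination does better.

41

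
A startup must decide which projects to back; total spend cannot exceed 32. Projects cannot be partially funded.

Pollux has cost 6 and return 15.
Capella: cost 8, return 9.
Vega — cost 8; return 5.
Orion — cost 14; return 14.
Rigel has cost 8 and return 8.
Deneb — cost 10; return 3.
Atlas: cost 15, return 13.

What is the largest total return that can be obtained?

Take Pollux, Capella, and Orion: cost 6 + 8 + 14 = 28 ≤ 32, return 15 + 9 + 14 = 38.
No other feasible combination does better.

38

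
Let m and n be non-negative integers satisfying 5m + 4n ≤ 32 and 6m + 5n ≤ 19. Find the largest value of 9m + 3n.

27

(m,n)=(3,0): 5·3+4·0=15≤32, 6·3+5·0=18≤19, objective 27.
(m,n)=(2,1): 5·2+4·1=14≤32, 6·2+5·1=17≤19, objective 21.
(m,n)=(2,0): 5·2+4·0=10≤32, 6·2+5·0=12≤19, objective 18.
Maximum is 27 at (m,n)=(3,0).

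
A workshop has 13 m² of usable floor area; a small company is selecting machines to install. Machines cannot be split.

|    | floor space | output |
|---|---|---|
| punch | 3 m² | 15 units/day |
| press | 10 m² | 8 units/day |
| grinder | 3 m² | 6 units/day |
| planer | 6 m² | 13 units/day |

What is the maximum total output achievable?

punch + press: floor space 3 + 10 = 13 ≤ 13, output 15 + 8 = 23.
punch + grinder + planer: floor space 3 + 3 + 6 = 12 ≤ 13, output 15 + 6 + 13 = 34.
punch + planer: floor space 3 + 6 = 9 ≤ 13, output 15 + 13 = 28.
Best is punch, grinder, and planer with total output 34.

34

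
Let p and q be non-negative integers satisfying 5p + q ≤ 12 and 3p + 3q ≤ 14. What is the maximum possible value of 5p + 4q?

Relaxing integrality, the LP optimum is 20.50 at (p,q) = (1.83, 2.83), which is not an integer point.
(p,q)=(2,2): 5·2+1·2=12≤12, 3·2+3·2=12≤14, objective 18.
(p,q)=(1,3): 5·1+1·3=8≤12, 3·1+3·3=12≤14, objective 17.
(p,q)=(2,1): 5·2+1·1=11≤12, 3·2+3·1=9≤14, objective 14.
(p,q)=(1,2): 5·1+1·2=7≤12, 3·1+3·2=9≤14, objective 13.
No feasible integer point exceeds 18.

18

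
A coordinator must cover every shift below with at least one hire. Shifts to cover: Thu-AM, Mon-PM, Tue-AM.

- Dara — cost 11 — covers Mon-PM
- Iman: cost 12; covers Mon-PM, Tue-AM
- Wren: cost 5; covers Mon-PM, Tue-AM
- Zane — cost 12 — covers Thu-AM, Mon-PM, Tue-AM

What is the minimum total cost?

12

The greedy cost-per-new-shift heuristic would pick Wren and Zane for 17, but a cheaper cover exists.
Zane alone covers Thu-AM, Mon-PM, Tue-AM — every shift.
Total cost: 12.
No cover costs less than 12.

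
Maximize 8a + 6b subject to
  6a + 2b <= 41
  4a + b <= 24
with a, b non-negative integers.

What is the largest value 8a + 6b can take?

120

The continuous relaxation peaks at (0, 20.5) with value 123.00; rounding to a feasible lattice point costs some objective.
(a,b)=(0,20): 6·0+2·20=40≤41, 4·0+1·20=20≤24, objective 120.
(a,b)=(0,19): 6·0+2·19=38≤41, 4·0+1·19=19≤24, objective 114.
The best lattice point is (0,20), giving 120.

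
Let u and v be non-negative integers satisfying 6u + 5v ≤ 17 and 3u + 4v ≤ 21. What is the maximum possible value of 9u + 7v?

Relaxing integrality, the LP optimum is 25.50 at (u,v) = (2.83, 0), which is not an integer point.
(u,v)=(2,1) is feasible, giving 25.
(u,v)=(1,2) is feasible, giving 23.
Maximum is 25 at (u,v)=(2,1).

25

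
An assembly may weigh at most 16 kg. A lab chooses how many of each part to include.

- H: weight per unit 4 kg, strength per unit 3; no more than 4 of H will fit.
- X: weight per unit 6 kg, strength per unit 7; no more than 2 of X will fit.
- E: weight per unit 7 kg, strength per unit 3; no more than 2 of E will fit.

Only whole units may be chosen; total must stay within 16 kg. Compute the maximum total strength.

17

Take 1×H and 2×X: weight 16 ≤ 16, strength 1·3 + 2·7 = 17.
X has the best ratio (7/6) and is taken to its limit of 2; remaining capacity is filled optimally with the others.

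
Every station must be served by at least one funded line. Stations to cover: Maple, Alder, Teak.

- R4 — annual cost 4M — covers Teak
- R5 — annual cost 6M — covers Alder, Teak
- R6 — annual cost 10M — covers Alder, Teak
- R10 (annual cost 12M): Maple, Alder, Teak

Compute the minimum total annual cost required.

The greedy cost-per-new-station heuristic would pick R5 and R10 for 18, but a cheaper cover exists.
R10 alone covers Maple, Alder, Teak — every station.
Total annual cost: 12.
No cover costs less than 12.

12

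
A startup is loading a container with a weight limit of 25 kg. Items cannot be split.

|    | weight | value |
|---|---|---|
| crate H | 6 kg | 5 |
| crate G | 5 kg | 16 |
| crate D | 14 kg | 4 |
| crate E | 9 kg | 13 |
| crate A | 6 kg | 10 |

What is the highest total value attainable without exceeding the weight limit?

39

Allowing fractional choices, the relaxed optimum would be about 43.2, but items are indivisible.
crate G + crate E + crate A: weight 5 + 9 + 6 = 20 ≤ 25, value 16 + 13 + 10 = 39.
crate H + crate G + crate E: weight 6 + 5 + 9 = 20 ≤ 25, value 5 + 16 + 13 = 34.
Best is crate G, crate E, and crate A with total value 39.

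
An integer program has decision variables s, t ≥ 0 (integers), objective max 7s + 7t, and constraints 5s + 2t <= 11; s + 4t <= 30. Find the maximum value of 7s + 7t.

35

Relaxing integrality, the LP optimum is 38.50 at (s,t) = (0, 5.5), which is not an integer point.
(s,t)=(0,5): 5·0+2·5=10≤11, 1·0+4·5=20≤30, objective 35.
(s,t)=(0,4): 5·0+2·4=8≤11, 1·0+4·4=16≤30, objective 28.
No feasible integer point exceeds 35.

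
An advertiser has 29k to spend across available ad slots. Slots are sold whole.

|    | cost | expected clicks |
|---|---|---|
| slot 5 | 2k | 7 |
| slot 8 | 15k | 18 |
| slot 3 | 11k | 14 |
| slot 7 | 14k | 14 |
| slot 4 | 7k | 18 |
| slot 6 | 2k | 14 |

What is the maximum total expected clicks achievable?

57

Allowing fractional choices, the relaxed optimum would be about 61.4, but ad slots are indivisible.
slot 5 + slot 8 + slot 4 + slot 6: cost 2 + 15 + 7 + 2 = 26 ≤ 29, expected clicks 7 + 18 + 18 + 14 = 57.
slot 5 + slot 3 + slot 4 + slot 6: cost 2 + 11 + 7 + 2 = 22 ≤ 29, expected clicks 7 + 14 + 18 + 14 = 53.
slot 5 + slot 7 + slot 4 + slot 6: cost 2 + 14 + 7 + 2 = 25 ≤ 29, expected clicks 7 + 14 + 18 + 14 = 53.
Best is slot 5, slot 8, slot 4, and slot 6 with total expected clicks 57.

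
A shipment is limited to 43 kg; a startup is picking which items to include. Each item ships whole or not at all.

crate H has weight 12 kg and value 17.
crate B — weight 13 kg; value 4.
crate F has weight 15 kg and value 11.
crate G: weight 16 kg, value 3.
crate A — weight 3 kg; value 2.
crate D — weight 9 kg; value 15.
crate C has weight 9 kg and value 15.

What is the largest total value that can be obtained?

51

This is an integer program with binary decision variables.
Allowing fractional choices, the relaxed optimum would be about 56.5, but items are indivisible.
crate H + crate B + crate D + crate C: weight 12 + 13 + 9 + 9 = 43 ≤ 43, value 17 + 4 + 15 + 15 = 51.
crate H + crate A + crate D + crate C: weight 12 + 3 + 9 + 9 = 33 ≤ 43, value 17 + 2 + 15 + 15 = 49.
Best is crate H, crate B, crate D, and crate C with total value 51.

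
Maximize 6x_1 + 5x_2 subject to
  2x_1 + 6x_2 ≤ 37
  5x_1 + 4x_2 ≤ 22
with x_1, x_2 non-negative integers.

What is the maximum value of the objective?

27

(x_1,x_2)=(2,3) is feasible, giving 27.
(x_1,x_2)=(1,4) is feasible, giving 26.
(x_1,x_2)=(0,5) is feasible, giving 25.
(x_1,x_2)=(2,2) is feasible, giving 22.
Maximum is 27 at (x_1,x_2)=(2,3).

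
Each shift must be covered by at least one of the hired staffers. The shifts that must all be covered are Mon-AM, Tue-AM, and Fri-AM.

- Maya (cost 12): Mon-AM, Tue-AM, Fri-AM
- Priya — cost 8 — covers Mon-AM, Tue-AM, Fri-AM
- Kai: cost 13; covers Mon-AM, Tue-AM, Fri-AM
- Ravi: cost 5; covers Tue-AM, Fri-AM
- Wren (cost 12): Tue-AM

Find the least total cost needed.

Priya alone covers Mon-AM, Tue-AM, Fri-AM — every shift.
Total cost: 8.

8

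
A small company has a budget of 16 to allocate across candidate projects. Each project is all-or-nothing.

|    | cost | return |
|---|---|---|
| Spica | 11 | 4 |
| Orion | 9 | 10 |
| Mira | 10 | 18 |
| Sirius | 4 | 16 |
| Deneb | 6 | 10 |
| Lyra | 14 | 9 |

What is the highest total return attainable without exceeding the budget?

This is a 0-1 knapsack instance.
Allowing fractional choices, the relaxed optimum would be about 37.3, but projects are indivisible.
Mira + Sirius: cost 10 + 4 = 14 ≤ 16, return 18 + 16 = 34.
Mira + Deneb: cost 10 + 6 = 16 ≤ 16, return 18 + 10 = 28.
Best is Mira and Sirius with total return 34.

34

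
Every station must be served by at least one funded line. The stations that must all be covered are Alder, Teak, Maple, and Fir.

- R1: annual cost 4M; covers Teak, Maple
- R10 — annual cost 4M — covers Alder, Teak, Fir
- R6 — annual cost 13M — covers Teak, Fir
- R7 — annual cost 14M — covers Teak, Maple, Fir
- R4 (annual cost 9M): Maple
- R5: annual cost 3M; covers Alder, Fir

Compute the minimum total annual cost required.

The greedy cost-per-new-station heuristic would pick R10 and R1 for 8, but a cheaper cover exists.
Choose R1 and R5: together they cover Alder, Teak, Maple, Fir — every station.
Total annual cost: 4 + 3 = 7.
No cover costs less than 7.

7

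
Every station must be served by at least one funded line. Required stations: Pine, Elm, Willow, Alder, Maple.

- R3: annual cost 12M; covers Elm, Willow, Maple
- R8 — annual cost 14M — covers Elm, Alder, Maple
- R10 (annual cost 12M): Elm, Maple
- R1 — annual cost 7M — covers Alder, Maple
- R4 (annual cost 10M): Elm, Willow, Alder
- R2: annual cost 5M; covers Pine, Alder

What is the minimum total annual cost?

17

Choose R3 and R2: together they cover Pine, Elm, Willow, Alder, Maple — every station.
Total annual cost: 12 + 5 = 17.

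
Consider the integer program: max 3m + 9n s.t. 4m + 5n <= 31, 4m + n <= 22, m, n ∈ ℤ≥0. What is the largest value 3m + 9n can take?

The continuous relaxation peaks at (0, 6.2) with value 55.80; rounding to a feasible lattice point costs some objective.
(m,n)=(0,6): 4·0+5·6=30≤31, 4·0+1·6=6≤22, objective 54.
(m,n)=(1,5): 4·1+5·5=29≤31, 4·1+1·5=9≤22, objective 48.
(m,n)=(0,5): 4·0+5·5=25≤31, 4·0+1·5=5≤22, objective 45.
No feasible integer point exceeds 54.

54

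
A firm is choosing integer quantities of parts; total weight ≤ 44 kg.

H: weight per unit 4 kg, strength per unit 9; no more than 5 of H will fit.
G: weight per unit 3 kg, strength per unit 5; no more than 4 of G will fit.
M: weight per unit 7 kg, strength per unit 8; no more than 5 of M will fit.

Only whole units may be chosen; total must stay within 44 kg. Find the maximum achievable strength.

This is a bounded integer knapsack.
Take 5×H, 3×G, and 2×M: weight 43 ≤ 44, strength 5·9 + 3·5 + 2·8 = 76.
H has the best ratio (9/4) and is taken to its limit of 5; remaining capacity is filled optimally with the others.

76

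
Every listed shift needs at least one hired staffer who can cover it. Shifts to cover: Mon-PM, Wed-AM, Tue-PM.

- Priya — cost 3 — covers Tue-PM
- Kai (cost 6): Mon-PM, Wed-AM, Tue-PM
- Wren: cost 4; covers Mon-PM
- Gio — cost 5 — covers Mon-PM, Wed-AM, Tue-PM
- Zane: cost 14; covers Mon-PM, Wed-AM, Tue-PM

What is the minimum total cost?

This is a weighted set-cover instance.
Gio alone covers Mon-PM, Wed-AM, Tue-PM — every shift.
Total cost: 5.
No cover costs less than 5.

5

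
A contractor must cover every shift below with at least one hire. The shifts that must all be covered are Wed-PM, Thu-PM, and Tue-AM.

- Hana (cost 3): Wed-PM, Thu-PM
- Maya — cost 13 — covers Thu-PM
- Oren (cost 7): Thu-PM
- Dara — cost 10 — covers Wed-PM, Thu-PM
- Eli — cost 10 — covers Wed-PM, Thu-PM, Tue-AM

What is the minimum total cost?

Eli alone covers Wed-PM, Thu-PM, Tue-AM — every shift.
Total cost: 10.

10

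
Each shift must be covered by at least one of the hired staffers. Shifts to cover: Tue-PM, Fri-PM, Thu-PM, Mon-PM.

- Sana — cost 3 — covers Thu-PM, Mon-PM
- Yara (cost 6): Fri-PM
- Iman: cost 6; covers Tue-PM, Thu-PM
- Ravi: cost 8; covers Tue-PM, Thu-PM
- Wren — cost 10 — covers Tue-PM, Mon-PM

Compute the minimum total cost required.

15

Choose Sana, Yara, and Iman: together they cover Tue-PM, Fri-PM, Thu-PM, Mon-PM — every shift.
Total cost: 3 + 6 + 6 = 15.
No cover costs less than 15.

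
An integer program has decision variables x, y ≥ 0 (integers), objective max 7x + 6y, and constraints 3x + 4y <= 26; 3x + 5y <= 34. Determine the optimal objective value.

56

Relaxing integrality, the LP optimum is 60.67 at (x,y) = (8.67, 0), which is not an integer point.
(x,y)=(8,0): 3·8+4·0=24≤26, 3·8+5·0=24≤34, objective 56.
(x,y)=(7,1): 3·7+4·1=25≤26, 3·7+5·1=26≤34, objective 55.
(x,y)=(7,0): 3·7+4·0=21≤26, 3·7+5·0=21≤34, objective 49.
Maximum is 56 at (x,y)=(8,0).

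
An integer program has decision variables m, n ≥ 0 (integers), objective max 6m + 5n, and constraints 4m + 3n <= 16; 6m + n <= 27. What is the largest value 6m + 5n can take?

The continuous relaxation peaks at (0, 5.33) with value 26.67; rounding to a feasible lattice point costs some objective.
(m,n)=(1,4): 4·1+3·4=16≤16, 6·1+1·4=10≤27, objective 26.
(m,n)=(0,5): 4·0+3·5=15≤16, 6·0+1·5=5≤27, objective 25.
The best lattice point is (1,4), giving 26.

26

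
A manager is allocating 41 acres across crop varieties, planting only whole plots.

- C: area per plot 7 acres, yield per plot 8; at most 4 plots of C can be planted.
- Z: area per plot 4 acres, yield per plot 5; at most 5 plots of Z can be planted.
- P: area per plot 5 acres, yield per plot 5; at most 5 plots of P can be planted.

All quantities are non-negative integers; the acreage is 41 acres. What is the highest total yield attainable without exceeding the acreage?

49

Take 3×C and 5×Z: area 41 ≤ 41, yield 3·8 + 5·5 = 49.
Z has the best ratio (5/4) and is taken to its limit of 5; remaining capacity is filled optimally with the others.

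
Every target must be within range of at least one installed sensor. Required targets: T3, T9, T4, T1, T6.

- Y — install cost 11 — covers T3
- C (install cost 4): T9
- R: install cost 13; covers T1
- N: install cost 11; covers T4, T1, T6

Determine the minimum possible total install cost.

26

Choose Y, C, and N: together they cover T3, T9, T4, T1, T6 — every target.
Total install cost: 11 + 4 + 11 = 26.
No cover costs less than 26.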